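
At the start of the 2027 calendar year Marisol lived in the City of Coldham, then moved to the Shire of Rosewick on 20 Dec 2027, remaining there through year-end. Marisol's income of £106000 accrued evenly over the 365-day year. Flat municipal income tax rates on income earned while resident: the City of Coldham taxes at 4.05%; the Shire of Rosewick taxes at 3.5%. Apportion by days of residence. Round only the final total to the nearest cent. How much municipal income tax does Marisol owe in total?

£4273.83

The City of Coldham, 1 Jan – 19 Dec 2027: 353 days → £106000 × 4.05% × 353/365 = £4151.8603
The Shire of Rosewick, 20 Dec – 31 Dec 2027: 12 days → £106000 × 3.5% × 12/365 = £121.9726
Total = £4273.8329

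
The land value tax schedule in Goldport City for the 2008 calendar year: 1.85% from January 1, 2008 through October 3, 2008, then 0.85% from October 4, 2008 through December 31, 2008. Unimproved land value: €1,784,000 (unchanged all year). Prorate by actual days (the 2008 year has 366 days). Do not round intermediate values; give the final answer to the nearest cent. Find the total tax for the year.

€28,665.86

January 1 – October 3, 2008: 277 days at 1.85% → €1,784,000 × 1.85% × 277/366 = €24,978.4372
October 4 – December 31, 2008: 89 days at 0.85% → €1,784,000 × 0.85% × 89/366 = €3,687.4208
Total = €28,665.8579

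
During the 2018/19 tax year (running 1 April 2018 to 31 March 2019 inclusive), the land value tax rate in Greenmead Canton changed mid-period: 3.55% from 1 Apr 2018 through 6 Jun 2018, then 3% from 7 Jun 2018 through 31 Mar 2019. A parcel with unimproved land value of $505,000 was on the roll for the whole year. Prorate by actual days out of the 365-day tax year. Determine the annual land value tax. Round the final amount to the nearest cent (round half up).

$15,659.84

1 Apr – 6 Jun 2018: 67 days at 3.55% → $505,000 × 3.55% × 67/365 = $3,290.8014
7 Jun 2018 – 31 Mar 2019: 298 days at 3% → $505,000 × 3% × 298/365 = $12,369.0411
Total = $15,659.8425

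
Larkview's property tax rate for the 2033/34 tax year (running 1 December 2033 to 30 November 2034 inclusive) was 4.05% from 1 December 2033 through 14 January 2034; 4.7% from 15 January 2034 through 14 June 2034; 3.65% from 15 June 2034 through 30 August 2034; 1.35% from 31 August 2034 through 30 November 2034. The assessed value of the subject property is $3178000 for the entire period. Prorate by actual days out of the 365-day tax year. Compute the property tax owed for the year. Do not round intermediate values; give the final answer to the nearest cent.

1 December 2033 – 14 January 2034: 45 days at 4.05% → $3178000 × 4.05% × 45/365 = $15868.2329
15 January – 14 June 2034: 151 days at 4.7% → $3178000 × 4.7% × 151/365 = $61792.5096
15 June – 30 August 2034: 77 days at 3.65% → $3178000 × 3.65% × 77/365 = $24470.6000
31 August – 30 November 2034: 92 days at 1.35% → $3178000 × 1.35% × 92/365 = $10813.9068
Total = $112945.2493

$112945.25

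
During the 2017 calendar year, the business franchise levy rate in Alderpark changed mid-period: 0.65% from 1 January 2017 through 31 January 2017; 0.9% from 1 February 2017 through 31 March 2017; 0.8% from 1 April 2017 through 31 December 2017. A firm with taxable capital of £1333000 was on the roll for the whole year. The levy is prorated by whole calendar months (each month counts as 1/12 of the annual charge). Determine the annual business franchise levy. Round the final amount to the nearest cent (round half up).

£10719.54

1 January – 31 January 2017: 1 month at 0.65% → £1333000 × 0.65% × 1/12 = £722.0417
1 February – 31 March 2017: 2 months at 0.9% → £1333000 × 0.9% × 2/12 = £1999.5000
1 April – 31 December 2017: 9 months at 0.8% → £1333000 × 0.8% × 9/12 = £7998.0000
Total = £10719.5417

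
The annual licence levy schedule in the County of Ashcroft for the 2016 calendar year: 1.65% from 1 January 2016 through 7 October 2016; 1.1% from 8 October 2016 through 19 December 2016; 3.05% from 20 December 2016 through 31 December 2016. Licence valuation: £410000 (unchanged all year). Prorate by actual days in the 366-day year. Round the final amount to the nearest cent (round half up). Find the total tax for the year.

£6503.43

1 January – 7 October 2016: 281 days at 1.65% → £410000 × 1.65% × 281/366 = £5193.8934
8 October – 19 December 2016: 73 days at 1.1% → £410000 × 1.1% × 73/366 = £899.5355
20 December – 31 December 2016: 12 days at 3.05% → £410000 × 3.05% × 12/366 = £410.0000
Total = £6503.4290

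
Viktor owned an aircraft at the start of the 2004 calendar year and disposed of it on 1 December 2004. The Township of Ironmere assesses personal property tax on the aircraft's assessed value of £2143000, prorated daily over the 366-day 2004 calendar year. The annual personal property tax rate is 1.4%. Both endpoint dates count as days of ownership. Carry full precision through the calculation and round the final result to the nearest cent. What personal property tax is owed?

Days held (1 January – 1 December 2004): 336 out of 366
Tax = £2143000 × 1.4% × 336/366 = £27542.8197

£27542.82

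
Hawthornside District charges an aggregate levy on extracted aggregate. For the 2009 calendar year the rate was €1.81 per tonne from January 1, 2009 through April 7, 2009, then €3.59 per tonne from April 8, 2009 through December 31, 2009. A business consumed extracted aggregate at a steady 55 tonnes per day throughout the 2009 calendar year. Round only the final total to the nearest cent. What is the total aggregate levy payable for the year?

January 1 – April 7, 2009: 97 days × 55 tonnes/day = 5,335 tonnes at €1.81/tonne → €9656.35
April 8 – December 31, 2009: 268 days × 55 tonnes/day = 14,740 tonnes at €3.59/tonne → €52916.60

€62572.95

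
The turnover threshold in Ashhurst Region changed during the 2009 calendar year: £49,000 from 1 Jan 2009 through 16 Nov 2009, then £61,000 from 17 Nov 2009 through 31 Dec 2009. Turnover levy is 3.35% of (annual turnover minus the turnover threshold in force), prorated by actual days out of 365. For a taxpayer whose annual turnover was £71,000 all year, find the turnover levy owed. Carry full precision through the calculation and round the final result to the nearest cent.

£687.44

1 Jan – 16 Nov 2009: 320 days, exemption £49,000 → (£71,000 − £49,000) × 3.35% × 320/365 = £646.1370
17 Nov – 31 Dec 2009: 45 days, exemption £61,000 → (£71,000 − £61,000) × 3.35% × 45/365 = £41.3014
Total = £687.4384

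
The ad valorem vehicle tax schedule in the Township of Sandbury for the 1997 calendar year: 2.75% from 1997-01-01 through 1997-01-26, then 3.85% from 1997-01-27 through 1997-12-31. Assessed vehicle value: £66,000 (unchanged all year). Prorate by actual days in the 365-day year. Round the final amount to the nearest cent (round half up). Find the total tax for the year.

£2,489.28

1997-01-01 to 1997-01-26: 26 days at 2.75% → £66,000 × 2.75% × 26/365 = £129.2877
1997-01-27 to 1997-12-31: 339 days at 3.85% → £66,000 × 3.85% × 339/365 = £2,359.9973
Total = £2,489.2849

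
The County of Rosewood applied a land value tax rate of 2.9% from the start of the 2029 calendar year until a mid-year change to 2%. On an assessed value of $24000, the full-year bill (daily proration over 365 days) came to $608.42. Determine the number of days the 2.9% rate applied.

Let d = days at the first rate; then 365 − d days at the second rate.
$24000 × [2.9%·d + 2%·(365−d)] / 365 = $608.42
Solving gives d = 217, so the new rate took effect on August 6, 2029.

217 days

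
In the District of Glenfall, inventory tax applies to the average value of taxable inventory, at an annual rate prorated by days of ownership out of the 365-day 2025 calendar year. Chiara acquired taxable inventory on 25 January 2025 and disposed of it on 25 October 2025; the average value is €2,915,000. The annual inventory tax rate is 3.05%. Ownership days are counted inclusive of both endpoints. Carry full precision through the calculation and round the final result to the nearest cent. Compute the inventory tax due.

€66,741.52

Days held (25 January – 25 October 2025): 274 out of 365
Tax = €2,915,000 × 3.05% × 274/365 = €66,741.5205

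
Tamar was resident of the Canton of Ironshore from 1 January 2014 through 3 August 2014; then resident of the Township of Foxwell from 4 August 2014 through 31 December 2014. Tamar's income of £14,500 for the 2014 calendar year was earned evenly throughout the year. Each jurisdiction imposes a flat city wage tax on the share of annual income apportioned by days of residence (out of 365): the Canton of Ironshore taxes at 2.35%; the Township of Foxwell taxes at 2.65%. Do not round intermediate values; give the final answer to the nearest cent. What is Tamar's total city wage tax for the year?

£358.63

The Canton of Ironshore, 1 January – 3 August 2014: 215 days → £14,500 × 2.35% × 215/365 = £200.7158
The Township of Foxwell, 4 August – 31 December 2014: 150 days → £14,500 × 2.65% × 150/365 = £157.9110
Total = £358.6267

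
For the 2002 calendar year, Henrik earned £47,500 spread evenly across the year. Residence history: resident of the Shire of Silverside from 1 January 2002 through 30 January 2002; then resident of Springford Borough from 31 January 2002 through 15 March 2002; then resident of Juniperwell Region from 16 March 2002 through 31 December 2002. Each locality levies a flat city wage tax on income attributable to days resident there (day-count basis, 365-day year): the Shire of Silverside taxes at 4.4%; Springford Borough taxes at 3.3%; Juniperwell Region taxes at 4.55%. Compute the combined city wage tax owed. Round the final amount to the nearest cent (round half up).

The Shire of Silverside, 1 January – 30 January 2002: 30 days → £47,500 × 4.4% × 30/365 = £171.7808
Springford Borough, 31 January – 15 March 2002: 44 days → £47,500 × 3.3% × 44/365 = £188.9589
Juniperwell Region, 16 March – 31 December 2002: 291 days → £47,500 × 4.55% × 291/365 = £1,723.0788
Total = £2,083.8185

£2,083.82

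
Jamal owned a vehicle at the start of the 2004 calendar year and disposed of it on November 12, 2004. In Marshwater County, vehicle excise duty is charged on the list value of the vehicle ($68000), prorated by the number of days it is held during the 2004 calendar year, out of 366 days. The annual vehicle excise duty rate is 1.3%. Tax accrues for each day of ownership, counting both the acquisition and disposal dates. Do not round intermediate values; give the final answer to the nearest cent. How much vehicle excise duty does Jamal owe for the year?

Days held (January 1 – November 12, 2004): 317 out of 366
Tax = $68000 × 1.3% × 317/366 = $765.6503

$765.65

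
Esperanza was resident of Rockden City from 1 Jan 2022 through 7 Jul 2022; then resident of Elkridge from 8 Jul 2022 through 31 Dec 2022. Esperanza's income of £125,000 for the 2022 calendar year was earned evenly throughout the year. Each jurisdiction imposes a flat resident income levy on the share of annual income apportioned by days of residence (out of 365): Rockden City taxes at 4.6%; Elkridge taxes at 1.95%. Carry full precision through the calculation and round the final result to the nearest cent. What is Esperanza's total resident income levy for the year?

Rockden City, 1 Jan – 7 Jul 2022: 188 days → £125,000 × 4.6% × 188/365 = £2,961.6438
Elkridge, 8 Jul – 31 Dec 2022: 177 days → £125,000 × 1.95% × 177/365 = £1,182.0205
Total = £4,143.6644

£4,143.66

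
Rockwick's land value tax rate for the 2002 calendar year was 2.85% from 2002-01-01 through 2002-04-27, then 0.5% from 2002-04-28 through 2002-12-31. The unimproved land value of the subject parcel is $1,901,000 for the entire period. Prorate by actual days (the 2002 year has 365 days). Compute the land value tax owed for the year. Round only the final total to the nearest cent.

$23,825.00

2002-01-01 to 2002-04-27: 117 days at 2.85% → $1,901,000 × 2.85% × 117/365 = $17,366.8068
2002-04-28 to 2002-12-31: 248 days at 0.5% → $1,901,000 × 0.5% × 248/365 = $6,458.1918
Total = $23,824.9986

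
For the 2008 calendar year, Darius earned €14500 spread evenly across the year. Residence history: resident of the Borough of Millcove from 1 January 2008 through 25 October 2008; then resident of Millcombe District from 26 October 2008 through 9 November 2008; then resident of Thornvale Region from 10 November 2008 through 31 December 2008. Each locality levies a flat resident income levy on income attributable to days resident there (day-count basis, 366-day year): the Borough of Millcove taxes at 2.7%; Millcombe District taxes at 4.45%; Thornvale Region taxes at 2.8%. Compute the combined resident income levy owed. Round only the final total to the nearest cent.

The Borough of Millcove, 1 January – 25 October 2008: 299 days → €14500 × 2.7% × 299/366 = €319.8320
Millcombe District, 26 October – 9 November 2008: 15 days → €14500 × 4.45% × 15/366 = €26.4447
Thornvale Region, 10 November – 31 December 2008: 52 days → €14500 × 2.8% × 52/366 = €57.6831
Total = €403.9597

€403.96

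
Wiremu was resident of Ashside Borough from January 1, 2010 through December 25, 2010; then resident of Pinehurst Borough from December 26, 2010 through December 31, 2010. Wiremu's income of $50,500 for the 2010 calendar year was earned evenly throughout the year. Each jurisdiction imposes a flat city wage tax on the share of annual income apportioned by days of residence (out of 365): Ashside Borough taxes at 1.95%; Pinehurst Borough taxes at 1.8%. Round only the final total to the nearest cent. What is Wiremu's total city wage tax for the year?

$983.50

Ashside Borough, January 1 – December 25, 2010: 359 days → $50,500 × 1.95% × 359/365 = $968.5623
Pinehurst Borough, December 26 – December 31, 2010: 6 days → $50,500 × 1.8% × 6/365 = $14.9425
Total = $983.5048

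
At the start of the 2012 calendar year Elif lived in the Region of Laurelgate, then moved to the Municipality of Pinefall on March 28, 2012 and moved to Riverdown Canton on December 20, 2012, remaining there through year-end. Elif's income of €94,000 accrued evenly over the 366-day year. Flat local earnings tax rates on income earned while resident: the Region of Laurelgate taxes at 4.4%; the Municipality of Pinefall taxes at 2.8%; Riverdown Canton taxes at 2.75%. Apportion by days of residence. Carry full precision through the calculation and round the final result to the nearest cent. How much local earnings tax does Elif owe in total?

The Region of Laurelgate, January 1 – March 27, 2012: 87 days → €94,000 × 4.4% × 87/366 = €983.1475
The Municipality of Pinefall, March 28 – December 19, 2012: 267 days → €94,000 × 2.8% × 267/366 = €1,920.0656
Riverdown Canton, December 20 – December 31, 2012: 12 days → €94,000 × 2.75% × 12/366 = €84.7541
Total = €2,987.9672

€2,987.97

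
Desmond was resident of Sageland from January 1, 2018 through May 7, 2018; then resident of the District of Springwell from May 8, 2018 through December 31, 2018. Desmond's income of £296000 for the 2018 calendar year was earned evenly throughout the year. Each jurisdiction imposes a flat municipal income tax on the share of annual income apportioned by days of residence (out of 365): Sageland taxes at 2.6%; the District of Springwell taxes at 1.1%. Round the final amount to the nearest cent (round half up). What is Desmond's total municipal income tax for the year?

Sageland, January 1 – May 7, 2018: 127 days → £296000 × 2.6% × 127/365 = £2677.7863
The District of Springwell, May 8 – December 31, 2018: 238 days → £296000 × 1.1% × 238/365 = £2123.0904
Total = £4800.8767

£4800.88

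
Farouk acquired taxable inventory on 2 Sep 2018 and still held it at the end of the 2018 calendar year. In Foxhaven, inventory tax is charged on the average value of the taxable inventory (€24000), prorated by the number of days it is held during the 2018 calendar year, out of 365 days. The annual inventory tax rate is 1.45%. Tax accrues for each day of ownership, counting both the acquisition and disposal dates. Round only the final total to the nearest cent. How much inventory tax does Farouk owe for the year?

€115.36

Days held (2 Sep – 31 Dec 2018): 121 out of 365
Tax = €24000 × 1.45% × 121/365 = €115.3644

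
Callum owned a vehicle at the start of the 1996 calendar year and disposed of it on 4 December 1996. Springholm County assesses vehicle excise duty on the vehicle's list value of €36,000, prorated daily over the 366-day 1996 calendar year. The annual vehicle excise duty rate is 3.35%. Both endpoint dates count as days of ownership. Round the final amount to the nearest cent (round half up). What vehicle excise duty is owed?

Days held (1 January – 4 December 1996): 339 out of 366
Tax = €36,000 × 3.35% × 339/366 = €1,117.0328

€1,117.03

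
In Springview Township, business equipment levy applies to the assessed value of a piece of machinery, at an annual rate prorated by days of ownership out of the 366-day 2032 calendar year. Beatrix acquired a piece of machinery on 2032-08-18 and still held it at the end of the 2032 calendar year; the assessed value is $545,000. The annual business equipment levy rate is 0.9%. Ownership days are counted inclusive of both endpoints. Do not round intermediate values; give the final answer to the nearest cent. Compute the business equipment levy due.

$1,822.62

Days held (2032-08-18 to 2032-12-31): 136 out of 366
Tax = $545,000 × 0.9% × 136/366 = $1,822.6230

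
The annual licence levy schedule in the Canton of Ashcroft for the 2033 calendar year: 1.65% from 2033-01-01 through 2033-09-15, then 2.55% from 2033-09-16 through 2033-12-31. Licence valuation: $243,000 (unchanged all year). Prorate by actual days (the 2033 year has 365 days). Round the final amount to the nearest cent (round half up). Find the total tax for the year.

2033-01-01 to 2033-09-15: 258 days at 1.65% → $243,000 × 1.65% × 258/365 = $2,834.1123
2033-09-16 to 2033-12-31: 107 days at 2.55% → $243,000 × 2.55% × 107/365 = $1,816.5082
Total = $4,650.6205

$4,650.62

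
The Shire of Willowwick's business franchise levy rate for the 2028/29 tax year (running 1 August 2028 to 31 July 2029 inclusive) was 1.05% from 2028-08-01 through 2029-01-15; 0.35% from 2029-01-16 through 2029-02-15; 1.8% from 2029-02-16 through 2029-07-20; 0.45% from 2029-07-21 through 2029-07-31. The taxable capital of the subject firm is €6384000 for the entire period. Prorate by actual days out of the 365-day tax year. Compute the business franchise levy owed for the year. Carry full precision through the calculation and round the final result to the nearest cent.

2028-08-01 to 2029-01-15: 168 days at 1.05% → €6384000 × 1.05% × 168/365 = €30853.0849
2029-01-16 to 2029-02-15: 31 days at 0.35% → €6384000 × 0.35% × 31/365 = €1897.7096
2029-02-16 to 2029-07-20: 155 days at 1.8% → €6384000 × 1.8% × 155/365 = €48798.2466
2029-07-21 to 2029-07-31: 11 days at 0.45% → €6384000 × 0.45% × 11/365 = €865.7753
Total = €82414.8164

€82414.82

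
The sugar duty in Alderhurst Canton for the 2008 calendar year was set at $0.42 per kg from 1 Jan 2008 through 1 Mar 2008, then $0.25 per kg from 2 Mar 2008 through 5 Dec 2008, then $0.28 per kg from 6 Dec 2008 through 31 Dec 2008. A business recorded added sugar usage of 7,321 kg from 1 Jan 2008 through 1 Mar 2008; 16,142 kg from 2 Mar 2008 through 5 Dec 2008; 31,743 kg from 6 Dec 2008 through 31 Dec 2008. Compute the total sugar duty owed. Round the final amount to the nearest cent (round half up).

$15,998.36

1 Jan – 1 Mar 2008: 7,321 kg at $0.42/kg → $3,074.82
2 Mar – 5 Dec 2008: 16,142 kg at $0.25/kg → $4,035.50
6 Dec – 31 Dec 2008: 31,743 kg at $0.28/kg → $8,888.04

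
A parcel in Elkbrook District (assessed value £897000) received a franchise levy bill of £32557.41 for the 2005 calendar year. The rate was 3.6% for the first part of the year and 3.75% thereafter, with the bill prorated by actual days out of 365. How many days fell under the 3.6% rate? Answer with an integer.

Let d = days at the first rate; then 365 − d days at the second rate.
£897000 × [3.6%·d + 3.75%·(365−d)] / 365 = £32557.41
Solving gives d = 293, so the new rate took effect on 21 October 2005.

293 days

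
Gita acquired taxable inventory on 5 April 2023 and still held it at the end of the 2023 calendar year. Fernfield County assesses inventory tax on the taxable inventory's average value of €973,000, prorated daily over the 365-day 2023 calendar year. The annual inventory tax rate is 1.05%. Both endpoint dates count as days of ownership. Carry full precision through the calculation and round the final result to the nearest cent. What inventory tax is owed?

€7,585.40

Days held (5 April – 31 December 2023): 271 out of 365
Tax = €973,000 × 1.05% × 271/365 = €7,585.4014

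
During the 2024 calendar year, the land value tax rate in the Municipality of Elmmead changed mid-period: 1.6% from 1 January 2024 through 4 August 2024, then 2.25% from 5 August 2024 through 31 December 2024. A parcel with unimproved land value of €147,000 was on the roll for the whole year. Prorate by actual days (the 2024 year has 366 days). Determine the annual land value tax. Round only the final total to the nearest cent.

1 January – 4 August 2024: 217 days at 1.6% → €147,000 × 1.6% × 217/366 = €1,394.4918
5 August – 31 December 2024: 149 days at 2.25% → €147,000 × 2.25% × 149/366 = €1,346.4959
Total = €2,740.9877

€2,740.99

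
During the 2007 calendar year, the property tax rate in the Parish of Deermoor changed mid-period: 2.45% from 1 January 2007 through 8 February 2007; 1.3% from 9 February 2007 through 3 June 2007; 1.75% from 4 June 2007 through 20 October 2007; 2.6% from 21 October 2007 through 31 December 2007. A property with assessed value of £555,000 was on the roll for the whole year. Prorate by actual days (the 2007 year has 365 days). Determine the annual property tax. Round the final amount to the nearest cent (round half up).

1 January – 8 February 2007: 39 days at 2.45% → £555,000 × 2.45% × 39/365 = £1,452.8836
9 February – 3 June 2007: 115 days at 1.3% → £555,000 × 1.3% × 115/365 = £2,273.2192
4 June – 20 October 2007: 139 days at 1.75% → £555,000 × 1.75% × 139/365 = £3,698.7329
21 October – 31 December 2007: 72 days at 2.6% → £555,000 × 2.6% × 72/365 = £2,846.4658
Total = £10,271.3014

£10,271.30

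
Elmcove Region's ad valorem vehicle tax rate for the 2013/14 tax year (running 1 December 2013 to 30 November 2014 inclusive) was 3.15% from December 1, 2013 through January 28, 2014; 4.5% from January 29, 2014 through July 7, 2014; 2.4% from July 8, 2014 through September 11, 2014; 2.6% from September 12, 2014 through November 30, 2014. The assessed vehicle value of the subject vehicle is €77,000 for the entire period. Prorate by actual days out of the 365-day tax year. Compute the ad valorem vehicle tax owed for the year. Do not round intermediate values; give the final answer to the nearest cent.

December 1, 2013 – January 28, 2014: 59 days at 3.15% → €77,000 × 3.15% × 59/365 = €392.0671
January 29 – July 7, 2014: 160 days at 4.5% → €77,000 × 4.5% × 160/365 = €1,518.9041
July 8 – September 11, 2014: 66 days at 2.4% → €77,000 × 2.4% × 66/365 = €334.1589
September 12 – November 30, 2014: 80 days at 2.6% → €77,000 × 2.6% × 80/365 = €438.7945
Total = €2,683.9247

€2,683.92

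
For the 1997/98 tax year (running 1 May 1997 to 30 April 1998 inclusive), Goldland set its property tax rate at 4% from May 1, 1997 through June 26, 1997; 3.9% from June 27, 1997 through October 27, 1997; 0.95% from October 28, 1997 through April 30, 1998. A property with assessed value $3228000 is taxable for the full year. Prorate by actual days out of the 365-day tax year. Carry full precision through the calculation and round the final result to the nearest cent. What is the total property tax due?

May 1 – June 26, 1997: 57 days at 4% → $3228000 × 4% × 57/365 = $20163.9452
June 27 – October 27, 1997: 123 days at 3.9% → $3228000 × 3.9% × 123/365 = $42423.8795
October 28, 1997 – April 30, 1998: 185 days at 0.95% → $3228000 × 0.95% × 185/365 = $15543.0411
Total = $78130.8658

$78130.87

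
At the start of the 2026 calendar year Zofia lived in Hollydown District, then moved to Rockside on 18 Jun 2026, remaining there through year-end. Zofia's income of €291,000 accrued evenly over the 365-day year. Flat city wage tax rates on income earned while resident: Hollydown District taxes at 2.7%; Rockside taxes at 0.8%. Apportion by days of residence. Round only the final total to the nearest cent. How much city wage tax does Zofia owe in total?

Hollydown District, 1 Jan – 17 Jun 2026: 168 days → €291,000 × 2.7% × 168/365 = €3,616.3726
Rockside, 18 Jun – 31 Dec 2026: 197 days → €291,000 × 0.8% × 197/365 = €1,256.4822
Total = €4,872.8548

€4,872.85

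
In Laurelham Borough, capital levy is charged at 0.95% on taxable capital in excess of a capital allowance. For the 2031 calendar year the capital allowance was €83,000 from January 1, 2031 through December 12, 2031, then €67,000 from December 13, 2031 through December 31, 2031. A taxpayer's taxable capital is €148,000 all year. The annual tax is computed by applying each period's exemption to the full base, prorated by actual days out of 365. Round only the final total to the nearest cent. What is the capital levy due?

January 1 – December 12, 2031: 346 days, exemption €83,000 → (€148,000 − €83,000) × 0.95% × 346/365 = €585.3562
December 13 – December 31, 2031: 19 days, exemption €67,000 → (€148,000 − €67,000) × 0.95% × 19/365 = €40.0562
Total = €625.4123

€625.41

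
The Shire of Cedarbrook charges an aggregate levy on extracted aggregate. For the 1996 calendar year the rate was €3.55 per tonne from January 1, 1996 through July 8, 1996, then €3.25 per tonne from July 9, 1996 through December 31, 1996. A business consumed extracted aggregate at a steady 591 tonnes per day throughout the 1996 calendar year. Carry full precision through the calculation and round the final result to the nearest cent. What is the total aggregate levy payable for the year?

€736681.50

January 1 – July 8, 1996: 190 days × 591 tonnes/day = 112,290 tonnes at €3.55/tonne → €398629.50
July 9 – December 31, 1996: 176 days × 591 tonnes/day = 104,016 tonnes at €3.25/tonne → €338052.00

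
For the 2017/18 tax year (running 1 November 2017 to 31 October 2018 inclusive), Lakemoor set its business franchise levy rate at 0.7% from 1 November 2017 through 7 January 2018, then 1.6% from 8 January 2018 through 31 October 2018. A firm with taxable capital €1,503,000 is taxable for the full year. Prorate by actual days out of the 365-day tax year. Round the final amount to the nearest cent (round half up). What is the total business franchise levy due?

1 November 2017 – 7 January 2018: 68 days at 0.7% → €1,503,000 × 0.7% × 68/365 = €1,960.0767
8 January – 31 October 2018: 297 days at 1.6% → €1,503,000 × 1.6% × 297/365 = €19,567.8247
Total = €21,527.9014

€21,527.90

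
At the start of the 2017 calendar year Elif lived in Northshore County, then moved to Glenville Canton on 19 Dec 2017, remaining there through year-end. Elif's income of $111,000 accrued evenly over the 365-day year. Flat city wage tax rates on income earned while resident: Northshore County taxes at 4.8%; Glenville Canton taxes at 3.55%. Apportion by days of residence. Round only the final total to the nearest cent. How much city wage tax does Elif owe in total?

$5,278.58

Northshore County, 1 Jan – 18 Dec 2017: 352 days → $111,000 × 4.8% × 352/365 = $5,138.2356
Glenville Canton, 19 Dec – 31 Dec 2017: 13 days → $111,000 × 3.55% × 13/365 = $140.3466
Total = $5,278.5822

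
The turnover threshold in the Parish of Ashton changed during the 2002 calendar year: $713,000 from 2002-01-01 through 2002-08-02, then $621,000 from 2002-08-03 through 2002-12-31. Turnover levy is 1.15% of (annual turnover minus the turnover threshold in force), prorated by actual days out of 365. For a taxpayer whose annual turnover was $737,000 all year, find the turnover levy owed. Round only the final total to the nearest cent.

$713.69

2002-01-01 to 2002-08-02: 214 days, exemption $713,000 → ($737,000 − $713,000) × 1.15% × 214/365 = $161.8192
2002-08-03 to 2002-12-31: 151 days, exemption $621,000 → ($737,000 − $621,000) × 1.15% × 151/365 = $551.8740
Total = $713.6932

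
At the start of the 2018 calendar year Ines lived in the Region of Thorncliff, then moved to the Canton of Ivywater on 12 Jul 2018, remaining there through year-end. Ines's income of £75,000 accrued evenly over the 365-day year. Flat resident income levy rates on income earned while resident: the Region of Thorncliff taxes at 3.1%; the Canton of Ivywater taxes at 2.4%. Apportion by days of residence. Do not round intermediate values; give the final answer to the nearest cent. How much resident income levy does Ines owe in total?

£2,076.16

The Region of Thorncliff, 1 Jan – 11 Jul 2018: 192 days → £75,000 × 3.1% × 192/365 = £1,223.0137
The Canton of Ivywater, 12 Jul – 31 Dec 2018: 173 days → £75,000 × 2.4% × 173/365 = £853.1507
Total = £2,076.1644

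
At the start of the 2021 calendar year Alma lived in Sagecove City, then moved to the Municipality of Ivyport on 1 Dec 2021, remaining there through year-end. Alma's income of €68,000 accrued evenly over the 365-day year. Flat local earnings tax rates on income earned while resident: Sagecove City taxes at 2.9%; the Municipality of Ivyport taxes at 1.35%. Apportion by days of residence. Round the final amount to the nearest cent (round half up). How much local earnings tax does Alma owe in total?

€1,882.48

Sagecove City, 1 Jan – 30 Nov 2021: 334 days → €68,000 × 2.9% × 334/365 = €1,804.5151
The Municipality of Ivyport, 1 Dec – 31 Dec 2021: 31 days → €68,000 × 1.35% × 31/365 = €77.9671
Total = €1,882.4822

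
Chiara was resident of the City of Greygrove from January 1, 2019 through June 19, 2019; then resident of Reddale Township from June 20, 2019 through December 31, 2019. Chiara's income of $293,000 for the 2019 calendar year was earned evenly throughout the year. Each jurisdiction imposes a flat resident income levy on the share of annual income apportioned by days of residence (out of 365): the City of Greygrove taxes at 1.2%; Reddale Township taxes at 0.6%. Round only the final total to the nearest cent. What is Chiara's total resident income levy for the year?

The City of Greygrove, January 1 – June 19, 2019: 170 days → $293,000 × 1.2% × 170/365 = $1,637.5890
Reddale Township, June 20 – December 31, 2019: 195 days → $293,000 × 0.6% × 195/365 = $939.2055
Total = $2,576.7945

$2,576.79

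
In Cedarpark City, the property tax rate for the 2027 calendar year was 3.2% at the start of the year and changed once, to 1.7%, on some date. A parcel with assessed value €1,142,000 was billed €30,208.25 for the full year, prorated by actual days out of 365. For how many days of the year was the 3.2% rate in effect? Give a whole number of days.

Let d = days at the first rate; then 365 − d days at the second rate.
€1,142,000 × [3.2%·d + 1.7%·(365−d)] / 365 = €30,208.25
Solving gives d = 230, so the new rate took effect on 19 Aug 2027.

230 days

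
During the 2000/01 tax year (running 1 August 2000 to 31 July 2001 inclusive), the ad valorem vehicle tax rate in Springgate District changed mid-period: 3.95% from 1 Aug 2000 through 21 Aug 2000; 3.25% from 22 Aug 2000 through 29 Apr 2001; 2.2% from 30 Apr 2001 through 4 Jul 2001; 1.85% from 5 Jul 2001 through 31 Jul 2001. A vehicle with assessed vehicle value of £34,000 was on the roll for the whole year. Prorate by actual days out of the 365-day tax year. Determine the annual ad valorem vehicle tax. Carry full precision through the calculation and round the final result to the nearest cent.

1 Aug – 21 Aug 2000: 21 days at 3.95% → £34,000 × 3.95% × 21/365 = £77.2685
22 Aug 2000 – 29 Apr 2001: 251 days at 3.25% → £34,000 × 3.25% × 251/365 = £759.8767
30 Apr – 4 Jul 2001: 66 days at 2.2% → £34,000 × 2.2% × 66/365 = £135.2548
5 Jul – 31 Jul 2001: 27 days at 1.85% → £34,000 × 1.85% × 27/365 = £46.5288
Total = £1,018.9288

£1,018.93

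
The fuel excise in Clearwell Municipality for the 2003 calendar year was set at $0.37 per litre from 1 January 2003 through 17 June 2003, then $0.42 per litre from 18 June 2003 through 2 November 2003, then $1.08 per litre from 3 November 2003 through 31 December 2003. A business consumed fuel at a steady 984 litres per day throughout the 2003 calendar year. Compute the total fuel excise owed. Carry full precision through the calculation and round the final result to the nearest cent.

1 January – 17 June 2003: 168 days × 984 litres/day = 165,312 litres at $0.37/litre → $61165.44
18 June – 2 November 2003: 138 days × 984 litres/day = 135,792 litres at $0.42/litre → $57032.64
3 November – 31 December 2003: 59 days × 984 litres/day = 58,056 litres at $1.08/litre → $62700.48

$180898.56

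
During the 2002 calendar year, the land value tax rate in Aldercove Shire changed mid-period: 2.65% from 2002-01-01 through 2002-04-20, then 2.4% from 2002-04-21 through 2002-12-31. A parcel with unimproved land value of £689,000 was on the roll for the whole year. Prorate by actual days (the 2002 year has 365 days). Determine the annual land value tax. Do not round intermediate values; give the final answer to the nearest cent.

£17,055.11

2002-01-01 to 2002-04-20: 110 days at 2.65% → £689,000 × 2.65% × 110/365 = £5,502.5616
2002-04-21 to 2002-12-31: 255 days at 2.4% → £689,000 × 2.4% × 255/365 = £11,552.5479
Total = £17,055.1096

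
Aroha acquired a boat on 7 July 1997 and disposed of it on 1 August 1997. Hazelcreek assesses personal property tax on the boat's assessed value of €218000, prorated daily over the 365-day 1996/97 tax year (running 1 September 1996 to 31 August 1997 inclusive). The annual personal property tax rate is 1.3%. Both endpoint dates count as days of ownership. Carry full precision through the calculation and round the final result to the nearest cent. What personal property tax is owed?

Days held (7 July – 1 August 1997): 26 out of 365
Tax = €218000 × 1.3% × 26/365 = €201.8740

€201.87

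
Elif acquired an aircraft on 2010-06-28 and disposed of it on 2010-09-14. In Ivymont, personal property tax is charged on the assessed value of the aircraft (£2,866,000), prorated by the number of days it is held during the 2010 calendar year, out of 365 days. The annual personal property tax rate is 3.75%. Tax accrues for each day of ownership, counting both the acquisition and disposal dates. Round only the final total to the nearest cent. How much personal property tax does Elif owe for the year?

Days held (2010-06-28 to 2010-09-14): 79 out of 365
Tax = £2,866,000 × 3.75% × 79/365 = £23,261.7123

£23,261.71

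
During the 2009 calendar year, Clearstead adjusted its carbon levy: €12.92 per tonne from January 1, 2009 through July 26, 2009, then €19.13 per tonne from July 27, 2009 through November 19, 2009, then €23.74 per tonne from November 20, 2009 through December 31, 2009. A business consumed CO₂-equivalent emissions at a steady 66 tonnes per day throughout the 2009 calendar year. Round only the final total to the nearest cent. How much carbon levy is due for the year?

€388,779.60

January 1 – July 26, 2009: 207 days × 66 tonnes/day = 13,662 tonnes at €12.92/tonne → €176,513.04
July 27 – November 19, 2009: 116 days × 66 tonnes/day = 7,656 tonnes at €19.13/tonne → €146,459.28
November 20 – December 31, 2009: 42 days × 66 tonnes/day = 2,772 tonnes at €23.74/tonne → €65,807.28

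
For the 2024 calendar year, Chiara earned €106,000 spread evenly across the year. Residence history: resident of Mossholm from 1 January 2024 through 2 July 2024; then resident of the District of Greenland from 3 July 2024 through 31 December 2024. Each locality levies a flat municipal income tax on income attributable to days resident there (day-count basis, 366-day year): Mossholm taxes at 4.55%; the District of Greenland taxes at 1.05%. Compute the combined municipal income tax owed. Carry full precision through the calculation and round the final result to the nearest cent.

€2,978.14

Mossholm, 1 January – 2 July 2024: 184 days → €106,000 × 4.55% × 184/366 = €2,424.6776
The District of Greenland, 3 July – 31 December 2024: 182 days → €106,000 × 1.05% × 182/366 = €553.4590
Total = €2,978.1366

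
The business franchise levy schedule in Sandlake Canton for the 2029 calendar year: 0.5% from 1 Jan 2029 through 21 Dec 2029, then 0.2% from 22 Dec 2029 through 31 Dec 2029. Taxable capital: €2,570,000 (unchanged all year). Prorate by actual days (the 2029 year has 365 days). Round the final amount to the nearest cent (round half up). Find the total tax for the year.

€12,638.77

1 Jan – 21 Dec 2029: 355 days at 0.5% → €2,570,000 × 0.5% × 355/365 = €12,497.9452
22 Dec – 31 Dec 2029: 10 days at 0.2% → €2,570,000 × 0.2% × 10/365 = €140.8219
Total = €12,638.7671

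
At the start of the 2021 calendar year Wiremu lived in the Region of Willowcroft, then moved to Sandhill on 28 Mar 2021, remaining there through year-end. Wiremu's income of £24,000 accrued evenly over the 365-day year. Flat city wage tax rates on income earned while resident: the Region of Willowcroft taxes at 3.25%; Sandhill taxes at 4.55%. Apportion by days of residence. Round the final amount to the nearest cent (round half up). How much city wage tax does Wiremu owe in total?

£1,018.49

The Region of Willowcroft, 1 Jan – 27 Mar 2021: 86 days → £24,000 × 3.25% × 86/365 = £183.7808
Sandhill, 28 Mar – 31 Dec 2021: 279 days → £24,000 × 4.55% × 279/365 = £834.7068
Total = £1,018.4877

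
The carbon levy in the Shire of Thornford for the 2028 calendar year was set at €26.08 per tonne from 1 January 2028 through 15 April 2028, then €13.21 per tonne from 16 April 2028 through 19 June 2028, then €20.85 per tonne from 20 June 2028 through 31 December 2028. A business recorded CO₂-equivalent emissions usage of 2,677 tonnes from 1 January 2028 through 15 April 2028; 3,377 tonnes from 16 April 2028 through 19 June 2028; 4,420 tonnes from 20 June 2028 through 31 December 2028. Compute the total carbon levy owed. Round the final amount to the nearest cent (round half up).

1 January – 15 April 2028: 2,677 tonnes at €26.08/tonne → €69816.16
16 April – 19 June 2028: 3,377 tonnes at €13.21/tonne → €44610.17
20 June – 31 December 2028: 4,420 tonnes at €20.85/tonne → €92157.00

€206583.33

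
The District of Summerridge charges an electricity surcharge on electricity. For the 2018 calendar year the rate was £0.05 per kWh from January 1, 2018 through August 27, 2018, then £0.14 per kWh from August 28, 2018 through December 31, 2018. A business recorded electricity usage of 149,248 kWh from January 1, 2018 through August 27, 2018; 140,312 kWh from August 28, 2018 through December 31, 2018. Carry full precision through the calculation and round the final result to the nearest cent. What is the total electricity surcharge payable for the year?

£27,106.08

January 1 – August 27, 2018: 149,248 kWh at £0.05/kWh → £7,462.40
August 28 – December 31, 2018: 140,312 kWh at £0.14/kWh → £19,643.68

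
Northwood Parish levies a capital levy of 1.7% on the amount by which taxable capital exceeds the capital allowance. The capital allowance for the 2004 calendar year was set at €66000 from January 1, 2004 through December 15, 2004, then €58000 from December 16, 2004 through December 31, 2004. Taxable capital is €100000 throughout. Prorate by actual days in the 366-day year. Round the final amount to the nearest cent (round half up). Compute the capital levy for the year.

January 1 – December 15, 2004: 350 days, exemption €66000 → (€100000 − €66000) × 1.7% × 350/366 = €552.7322
December 16 – December 31, 2004: 16 days, exemption €58000 → (€100000 − €58000) × 1.7% × 16/366 = €31.2131
Total = €583.9454

€583.95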